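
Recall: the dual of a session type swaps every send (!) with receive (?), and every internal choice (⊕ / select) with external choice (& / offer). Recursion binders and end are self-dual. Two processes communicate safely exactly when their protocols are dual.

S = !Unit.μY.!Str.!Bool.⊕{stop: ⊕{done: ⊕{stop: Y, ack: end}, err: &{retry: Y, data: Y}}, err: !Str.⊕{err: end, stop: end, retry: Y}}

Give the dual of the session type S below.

?Unit.μY.?Str.?Bool.&{stop: &{done: &{stop: Y, ack: end}, err: ⊕{retry: Y, data: Y}}, err: ?Str.&{err: end, stop: end, retry: Y}}

!Unit → ?Unit
  μY → μY  (rec unchanged)
    !Str → ?Str
      !Bool → ?Bool
        ⊕{stop,err} → &{stop,err}  (internal→external)
          [stop]
            ⊕{done,err} → &{done,err}  (internal→external)
              [done]
                ⊕{stop,ack} → &{stop,ack}  (internal→external)
                  [stop]
                    Y self-dual
                  [ack]
                    end self-dual
              [err]
                &{retry,data} → ⊕{retry,data}  (external→internal)
                  [retry]
                    Y self-dual
                  [data]
                    Y self-dual
          [err]
            !Str → ?Str
              ⊕{err,stop,retry} → &{err,stop,retry}  (internal→external)
                [err]
                  end self-dual
                [stop]
                  end self-dual
                [retry]
                  Y self-dual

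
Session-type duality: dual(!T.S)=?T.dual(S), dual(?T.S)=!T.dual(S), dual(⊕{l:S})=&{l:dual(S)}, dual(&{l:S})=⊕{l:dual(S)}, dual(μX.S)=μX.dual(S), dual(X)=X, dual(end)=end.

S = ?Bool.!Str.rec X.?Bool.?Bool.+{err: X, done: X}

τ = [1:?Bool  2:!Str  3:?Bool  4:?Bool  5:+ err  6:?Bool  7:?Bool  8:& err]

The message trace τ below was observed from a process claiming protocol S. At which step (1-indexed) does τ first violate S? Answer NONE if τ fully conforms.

@1 ?Bool  ok  cont: !Str.rec X.…
@2 !Str  ok  cont: rec X.…
@3 ?Bool  ok  cont: ?Bool.+{err: rec X.…, done: rec X.…}
@4 ?Bool  ok  cont: +{err: rec X.…, done: rec X.…}
@5 + err  ok  cont: rec X.…
@6 ?Bool  ok  cont: ?Bool.+{err: rec X.…, done: rec X.…}
@7 ?Bool  ok  cont: +{err: rec X.…, done: rec X.…}
@8 got & err, protocol expects + err or + done  ✗

8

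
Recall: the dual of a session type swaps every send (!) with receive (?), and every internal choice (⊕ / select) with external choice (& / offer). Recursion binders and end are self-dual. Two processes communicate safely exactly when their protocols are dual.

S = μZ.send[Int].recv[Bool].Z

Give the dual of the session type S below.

μZ → μZ  (binder kept)
  send[Int] → recv[Int]
    recv[Bool] → send[Bool]
      Z self-dual

μZ.recv[Int].send[Bool].Z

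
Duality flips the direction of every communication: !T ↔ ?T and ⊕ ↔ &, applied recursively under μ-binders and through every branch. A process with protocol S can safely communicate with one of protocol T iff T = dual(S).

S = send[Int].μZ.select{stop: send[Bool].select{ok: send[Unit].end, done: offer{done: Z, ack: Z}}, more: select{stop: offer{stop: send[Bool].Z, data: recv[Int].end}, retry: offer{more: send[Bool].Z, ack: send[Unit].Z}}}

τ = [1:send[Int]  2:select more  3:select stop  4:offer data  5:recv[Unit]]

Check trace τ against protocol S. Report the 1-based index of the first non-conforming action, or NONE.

step 1: send[Int]  ok  now at μZ.…
step 2: select more  ok  now at select{stop: offer{stop: send[Bool].μZ.…, data: recv[Int].end}, retry: offer{more: send[Bool].μZ.…, ack: send[Unit].μZ.…}}
step 3: select stop  ok  now at offer{stop: send[Bool].μZ.…, data: recv[Int].end}
step 4: offer data  ok  now at recv[Int].end
step 5: got recv[Unit], protocol expects recv[Int]  ✗

5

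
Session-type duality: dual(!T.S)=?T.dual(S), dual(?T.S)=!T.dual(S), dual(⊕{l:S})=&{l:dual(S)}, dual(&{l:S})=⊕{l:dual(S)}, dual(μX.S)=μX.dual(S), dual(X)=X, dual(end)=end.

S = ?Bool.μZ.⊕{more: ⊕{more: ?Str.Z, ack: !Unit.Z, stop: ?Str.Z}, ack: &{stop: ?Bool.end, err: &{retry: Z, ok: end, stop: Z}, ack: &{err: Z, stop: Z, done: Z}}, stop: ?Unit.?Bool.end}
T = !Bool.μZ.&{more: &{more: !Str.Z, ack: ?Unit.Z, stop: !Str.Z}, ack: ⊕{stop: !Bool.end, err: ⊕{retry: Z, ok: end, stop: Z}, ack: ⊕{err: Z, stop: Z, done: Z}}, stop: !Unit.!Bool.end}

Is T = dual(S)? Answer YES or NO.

?Bool ‖ !Bool  ok
  μZ ‖ μZ  ok (μ self-dual)
    ⊕{more,ack,stop} ‖ &{more,ack,stop}  ok same labels
      [more]
        ⊕{more,ack,stop} ‖ &{more,ack,stop}  ok same labels
          [more]
            ?Str ‖ !Str  ok
              Z ‖ Z  ok
          [ack]
            !Unit ‖ ?Unit  ok
              Z ‖ Z  ok
          [stop]
            ?Str ‖ !Str  ok
              Z ‖ Z  ok
      [ack]
        &{stop,err,ack} ‖ ⊕{stop,err,ack}  ok same labels
          [stop]
            ?Bool ‖ !Bool  ok
              end ‖ end  ok
          [err]
            &{retry,ok,stop} ‖ ⊕{retry,ok,stop}  ok same labels
              [retry]
                Z ‖ Z  ok
              [ok]
                end ‖ end  ok
              [stop]
                Z ‖ Z  ok
          [ack]
            &{err,stop,done} ‖ ⊕{err,stop,done}  ok same labels
              [err]
                Z ‖ Z  ok
              [stop]
                Z ‖ Z  ok
              [done]
                Z ‖ Z  ok
      [stop]
        ?Unit ‖ !Unit  ok
          ?Bool ‖ !Bool  ok
            end ‖ end  ok

YES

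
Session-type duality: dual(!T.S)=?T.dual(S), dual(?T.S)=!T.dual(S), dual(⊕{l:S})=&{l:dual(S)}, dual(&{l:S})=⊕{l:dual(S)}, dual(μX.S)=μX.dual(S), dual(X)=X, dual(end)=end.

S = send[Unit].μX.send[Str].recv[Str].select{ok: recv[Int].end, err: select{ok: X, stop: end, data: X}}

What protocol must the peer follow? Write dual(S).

recv[Unit].μX.recv[Str].send[Str].offer{ok: send[Int].end, err: offer{ok: X, stop: end, data: X}}

send[Unit] = recv[Unit]
  μX = μX  (μ self-dual)
    send[Str] = recv[Str]
      recv[Str] = send[Str]
        select{ok,err} = offer{ok,err}  (internal→external)
          [ok]
            recv[Int] = send[Int]
              end ↦ end
          [err]
            select{ok,stop,data} = offer{ok,stop,data}  (internal→external)
              [ok]
                X ↦ X
              [stop]
                end ↦ end
              [data]
                X ↦ X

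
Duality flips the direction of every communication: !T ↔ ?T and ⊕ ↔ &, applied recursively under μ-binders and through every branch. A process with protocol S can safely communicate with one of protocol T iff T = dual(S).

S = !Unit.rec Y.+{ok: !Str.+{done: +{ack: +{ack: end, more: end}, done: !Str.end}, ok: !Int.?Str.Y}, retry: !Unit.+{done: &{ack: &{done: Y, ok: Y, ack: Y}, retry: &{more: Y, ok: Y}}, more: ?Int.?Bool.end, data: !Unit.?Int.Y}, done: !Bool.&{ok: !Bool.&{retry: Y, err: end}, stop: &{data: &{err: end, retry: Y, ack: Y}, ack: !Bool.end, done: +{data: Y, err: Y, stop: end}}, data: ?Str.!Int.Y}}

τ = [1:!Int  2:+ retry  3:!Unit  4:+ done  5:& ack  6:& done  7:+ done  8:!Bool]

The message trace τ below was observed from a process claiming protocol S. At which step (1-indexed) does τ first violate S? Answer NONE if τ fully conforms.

@1 got !Int, protocol expects !Unit  ✗

1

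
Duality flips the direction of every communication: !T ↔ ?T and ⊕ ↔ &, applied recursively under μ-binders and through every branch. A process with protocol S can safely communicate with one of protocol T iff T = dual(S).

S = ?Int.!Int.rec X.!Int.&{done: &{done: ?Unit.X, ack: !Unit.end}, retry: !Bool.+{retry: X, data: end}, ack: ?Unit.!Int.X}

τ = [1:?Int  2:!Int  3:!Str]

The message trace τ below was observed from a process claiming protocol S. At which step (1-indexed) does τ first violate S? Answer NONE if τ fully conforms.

[1] ?Int  ✓  cont: !Int.rec X.…
[2] !Int  ✓  cont: rec X.…
[3] got !Str, protocol expects !Int  ✗

3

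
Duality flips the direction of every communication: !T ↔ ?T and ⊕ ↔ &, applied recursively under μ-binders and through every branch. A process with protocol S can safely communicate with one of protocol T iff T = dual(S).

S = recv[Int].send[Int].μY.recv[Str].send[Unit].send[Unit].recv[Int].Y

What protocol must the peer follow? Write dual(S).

send[Int].recv[Int].μY.send[Str].recv[Unit].recv[Unit].send[Int].Y

recv[Int] ↦ send[Int]
  send[Int] ↦ recv[Int]
    μY ↦ μY  (rec unchanged)
      recv[Str] ↦ send[Str]
        send[Unit] ↦ recv[Unit]
          send[Unit] ↦ recv[Unit]
            recv[Int] ↦ send[Int]
              dual(Y) = Y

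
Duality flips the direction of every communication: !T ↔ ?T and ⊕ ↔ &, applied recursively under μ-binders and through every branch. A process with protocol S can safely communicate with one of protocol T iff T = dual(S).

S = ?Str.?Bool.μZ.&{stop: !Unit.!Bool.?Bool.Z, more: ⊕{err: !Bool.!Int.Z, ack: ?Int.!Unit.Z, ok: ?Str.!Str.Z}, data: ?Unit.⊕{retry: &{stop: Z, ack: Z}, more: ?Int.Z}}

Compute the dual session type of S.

!Str.!Bool.μZ.⊕{stop: ?Unit.?Bool.!Bool.Z, more: &{err: ?Bool.?Int.Z, ack: !Int.?Unit.Z, ok: !Str.?Str.Z}, data: !Unit.&{retry: ⊕{stop: Z, ack: Z}, more: !Int.Z}}

?Str = !Str
  ?Bool = !Bool
    μZ = μZ  (rec unchanged)
      &{stop,more,data} = ⊕{stop,more,data}  (&→⊕)
        case stop:
          !Unit = ?Unit
            !Bool = ?Bool
              ?Bool = !Bool
                Z ↦ Z
        case more:
          ⊕{err,ack,ok} = &{err,ack,ok}  (internal→external)
            case err:
              !Bool = ?Bool
                !Int = ?Int
                  Z ↦ Z
            case ack:
              ?Int = !Int
                !Unit = ?Unit
                  Z ↦ Z
            case ok:
              ?Str = !Str
                !Str = ?Str
                  Z ↦ Z
        case data:
          ?Unit = !Unit
            ⊕{retry,more} = &{retry,more}  (internal→external)
              case retry:
                &{stop,ack} = ⊕{stop,ack}  (&→⊕)
                  case stop:
                    Z ↦ Z
                  case ack:
                    Z ↦ Z
              case more:
                ?Int = !Int
                  Z ↦ Z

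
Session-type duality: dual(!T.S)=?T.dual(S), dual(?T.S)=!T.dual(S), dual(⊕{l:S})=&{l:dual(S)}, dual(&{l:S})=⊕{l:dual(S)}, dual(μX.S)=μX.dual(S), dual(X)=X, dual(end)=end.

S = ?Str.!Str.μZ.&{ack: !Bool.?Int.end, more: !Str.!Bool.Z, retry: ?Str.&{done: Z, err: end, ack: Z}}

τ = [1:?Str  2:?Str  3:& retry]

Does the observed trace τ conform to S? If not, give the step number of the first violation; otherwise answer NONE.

2

step 1: ?Str  match  cont: !Str.μZ.…
step 2: got ?Str, protocol expects !Str  ✗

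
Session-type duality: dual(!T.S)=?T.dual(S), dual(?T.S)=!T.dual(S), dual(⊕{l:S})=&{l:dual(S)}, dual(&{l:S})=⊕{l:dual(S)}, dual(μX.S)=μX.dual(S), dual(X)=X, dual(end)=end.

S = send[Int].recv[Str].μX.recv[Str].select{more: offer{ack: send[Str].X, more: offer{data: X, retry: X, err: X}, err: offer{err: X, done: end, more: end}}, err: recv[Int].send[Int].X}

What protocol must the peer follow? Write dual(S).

send[Int] → recv[Int]
  recv[Str] → send[Str]
    μX → μX  (binder kept)
      recv[Str] → send[Str]
        select{more,err} → offer{more,err}  (internal→external)
          [more]
            offer{ack,more,err} → select{ack,more,err}  (&→⊕)
              [ack]
                send[Str] → recv[Str]
                  X ↦ X
              [more]
                offer{data,retry,err} → select{data,retry,err}  (&→⊕)
                  [data]
                    X ↦ X
                  [retry]
                    X ↦ X
                  [err]
                    X ↦ X
              [err]
                offer{err,done,more} → select{err,done,more}  (&→⊕)
                  [err]
                    X ↦ X
                  [done]
                    end ↦ end
                  [more]
                    end ↦ end
          [err]
            recv[Int] → send[Int]
              send[Int] → recv[Int]
                X ↦ X

recv[Int].send[Str].μX.send[Str].offer{more: select{ack: recv[Str].X, more: select{data: X, retry: X, err: X}, err: select{err: X, done: end, more: end}}, err: send[Int].recv[Int].X}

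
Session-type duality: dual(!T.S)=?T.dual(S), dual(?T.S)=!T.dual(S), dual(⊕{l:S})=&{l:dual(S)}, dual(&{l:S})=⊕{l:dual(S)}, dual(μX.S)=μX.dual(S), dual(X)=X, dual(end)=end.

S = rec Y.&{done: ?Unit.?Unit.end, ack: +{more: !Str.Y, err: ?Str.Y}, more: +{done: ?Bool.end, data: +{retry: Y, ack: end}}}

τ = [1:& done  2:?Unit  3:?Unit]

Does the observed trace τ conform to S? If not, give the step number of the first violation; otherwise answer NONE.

NONE

[1] & done  ok  residual = ?Unit.?Unit.end
[2] ?Unit  ok  residual = ?Unit.end
[3] ?Unit  ok  residual = end
τ conforms to S (length 3)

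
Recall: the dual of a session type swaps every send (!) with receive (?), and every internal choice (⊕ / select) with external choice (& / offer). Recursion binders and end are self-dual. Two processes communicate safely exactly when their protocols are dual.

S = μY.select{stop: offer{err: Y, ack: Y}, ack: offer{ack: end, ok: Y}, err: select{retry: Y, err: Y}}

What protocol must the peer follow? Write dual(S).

μY.offer{stop: select{err: Y, ack: Y}, ack: select{ack: end, ok: Y}, err: offer{retry: Y, err: Y}}

μY = μY  (binder kept)
  select{stop,ack,err} = offer{stop,ack,err}  (⊕→&)
    case stop:
      offer{err,ack} = select{err,ack}  (external→internal)
        case err:
          Y ↦ Y
        case ack:
          Y ↦ Y
    case ack:
      offer{ack,ok} = select{ack,ok}  (external→internal)
        case ack:
          end ↦ end
        case ok:
          Y ↦ Y
    case err:
      select{retry,err} = offer{retry,err}  (⊕→&)
        case retry:
          Y ↦ Y
        case err:
          Y ↦ Y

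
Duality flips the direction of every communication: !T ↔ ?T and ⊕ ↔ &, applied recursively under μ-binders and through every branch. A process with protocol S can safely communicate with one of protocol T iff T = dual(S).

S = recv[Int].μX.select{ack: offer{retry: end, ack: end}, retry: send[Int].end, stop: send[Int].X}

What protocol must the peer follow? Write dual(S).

send[Int].μX.offer{ack: select{retry: end, ack: end}, retry: recv[Int].end, stop: recv[Int].X}

recv[Int] ↦ send[Int]
  μX ↦ μX  (rec unchanged)
    select{ack,retry,stop} ↦ offer{ack,retry,stop}  (⊕→&)
      • ack:
        offer{retry,ack} ↦ select{retry,ack}  (offer→select)
          • retry:
            dual(end) = end
          • ack:
            dual(end) = end
      • retry:
        send[Int] ↦ recv[Int]
          dual(end) = end
      • stop:
        send[Int] ↦ recv[Int]
          dual(X) = X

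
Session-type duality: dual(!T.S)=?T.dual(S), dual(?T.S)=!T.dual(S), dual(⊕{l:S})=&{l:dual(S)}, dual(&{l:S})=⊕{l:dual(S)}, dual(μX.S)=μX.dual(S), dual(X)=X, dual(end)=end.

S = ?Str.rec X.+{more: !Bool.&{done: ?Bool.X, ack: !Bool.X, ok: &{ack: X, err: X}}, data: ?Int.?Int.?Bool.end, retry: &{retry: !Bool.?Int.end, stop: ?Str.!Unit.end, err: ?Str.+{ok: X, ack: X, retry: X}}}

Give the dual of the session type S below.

?Str ↦ !Str
  rec X ↦ rec X  (μ self-dual)
    +{more,data,retry} ↦ &{more,data,retry}  (internal→external)
      [more]
        !Bool ↦ ?Bool
          &{done,ack,ok} ↦ +{done,ack,ok}  (offer→select)
            [done]
              ?Bool ↦ !Bool
                X ↦ X
            [ack]
              !Bool ↦ ?Bool
                X ↦ X
            [ok]
              &{ack,err} ↦ +{ack,err}  (offer→select)
                [ack]
                  X ↦ X
                [err]
                  X ↦ X
      [data]
        ?Int ↦ !Int
          ?Int ↦ !Int
            ?Bool ↦ !Bool
              end ↦ end
      [retry]
        &{retry,stop,err} ↦ +{retry,stop,err}  (offer→select)
          [retry]
            !Bool ↦ ?Bool
              ?Int ↦ !Int
                end ↦ end
          [stop]
            ?Str ↦ !Str
              !Unit ↦ ?Unit
                end ↦ end
          [err]
            ?Str ↦ !Str
              +{ok,ack,retry} ↦ &{ok,ack,retry}  (internal→external)
                [ok]
                  X ↦ X
                [ack]
                  X ↦ X
                [retry]
                  X ↦ X

!Str.rec X.&{more: ?Bool.+{done: !Bool.X, ack: ?Bool.X, ok: +{ack: X, err: X}}, data: !Int.!Int.!Bool.end, retry: +{retry: ?Bool.!Int.end, stop: !Str.?Unit.end, err: !Str.&{ok: X, ack: X, retry: X}}}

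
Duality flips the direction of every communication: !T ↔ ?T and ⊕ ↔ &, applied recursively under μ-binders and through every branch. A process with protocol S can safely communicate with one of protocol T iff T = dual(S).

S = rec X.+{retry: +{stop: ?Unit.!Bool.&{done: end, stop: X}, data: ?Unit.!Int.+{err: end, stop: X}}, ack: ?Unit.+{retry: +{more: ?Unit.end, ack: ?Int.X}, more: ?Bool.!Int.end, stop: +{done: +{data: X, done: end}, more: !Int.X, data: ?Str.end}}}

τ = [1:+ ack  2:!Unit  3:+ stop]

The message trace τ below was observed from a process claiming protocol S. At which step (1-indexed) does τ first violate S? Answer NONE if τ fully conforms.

2

[1] + ack  match  now at ?Unit.+{retry: +{more: ?Unit.end, ack: ?Int.rec X.…}, more: ?Bool.!Int.end, stop: +{done: +{data: rec X.…, done: end}, more: !Int.rec X.…, data: ?Str.end}}
[2] got !Unit, protocol expects ?Unit  ✗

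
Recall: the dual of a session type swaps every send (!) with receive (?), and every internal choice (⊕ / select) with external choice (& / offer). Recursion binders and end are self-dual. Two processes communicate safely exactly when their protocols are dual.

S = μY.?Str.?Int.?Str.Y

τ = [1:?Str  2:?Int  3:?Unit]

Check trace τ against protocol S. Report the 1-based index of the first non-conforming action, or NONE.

3

[1] ?Str  match  state: ?Int.?Str.μY.…
[2] ?Int  match  state: ?Str.μY.…
[3] got ?Unit, protocol expects ?Str  ✗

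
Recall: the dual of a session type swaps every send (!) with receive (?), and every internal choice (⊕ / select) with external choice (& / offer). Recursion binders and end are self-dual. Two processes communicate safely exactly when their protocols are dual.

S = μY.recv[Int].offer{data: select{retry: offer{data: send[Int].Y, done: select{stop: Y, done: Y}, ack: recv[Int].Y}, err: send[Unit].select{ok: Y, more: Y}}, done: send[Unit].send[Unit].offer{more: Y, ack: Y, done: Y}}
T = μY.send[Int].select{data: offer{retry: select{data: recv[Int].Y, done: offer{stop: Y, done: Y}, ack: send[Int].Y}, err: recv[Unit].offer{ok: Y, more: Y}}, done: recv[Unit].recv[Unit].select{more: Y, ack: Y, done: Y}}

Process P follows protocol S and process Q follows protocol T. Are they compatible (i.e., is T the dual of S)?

YES

μY | μY  ✓ (binder kept)
  recv[Int] | send[Int]  ✓
    offer{data,done} | select{data,done}  ✓ label sets agree
      • data:
        select{retry,err} | offer{retry,err}  ✓ label sets agree
          • retry:
            offer{data,done,ack} | select{data,done,ack}  ✓ label sets agree
              • data:
                send[Int] | recv[Int]  ✓
                  Y | Y  ✓
              • done:
                select{stop,done} | offer{stop,done}  ✓ label sets agree
                  • stop:
                    Y | Y  ✓
                  • done:
                    Y | Y  ✓
              • ack:
                recv[Int] | send[Int]  ✓
                  Y | Y  ✓
          • err:
            send[Unit] | recv[Unit]  ✓
              select{ok,more} | offer{ok,more}  ✓ label sets agree
                • ok:
                  Y | Y  ✓
                • more:
                  Y | Y  ✓
      • done:
        send[Unit] | recv[Unit]  ✓
          send[Unit] | recv[Unit]  ✓
            offer{more,ack,done} | select{more,ack,done}  ✓ label sets agree
              • more:
                Y | Y  ✓
              • ack:
                Y | Y  ✓
              • done:
                Y | Y  ✓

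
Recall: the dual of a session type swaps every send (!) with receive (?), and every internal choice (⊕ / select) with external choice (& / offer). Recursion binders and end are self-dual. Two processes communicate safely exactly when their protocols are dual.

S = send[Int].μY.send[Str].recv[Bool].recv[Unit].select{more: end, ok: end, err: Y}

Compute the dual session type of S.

send[Int] ↦ recv[Int]
  μY ↦ μY  (μ self-dual)
    send[Str] ↦ recv[Str]
      recv[Bool] ↦ send[Bool]
        recv[Unit] ↦ send[Unit]
          select{more,ok,err} ↦ offer{more,ok,err}  (select→offer)
            case more:
              dual(end) = end
            case ok:
              dual(end) = end
            case err:
              dual(Y) = Y

recv[Int].μY.recv[Str].send[Bool].send[Unit].offer{more: end, ok: end, err: Y}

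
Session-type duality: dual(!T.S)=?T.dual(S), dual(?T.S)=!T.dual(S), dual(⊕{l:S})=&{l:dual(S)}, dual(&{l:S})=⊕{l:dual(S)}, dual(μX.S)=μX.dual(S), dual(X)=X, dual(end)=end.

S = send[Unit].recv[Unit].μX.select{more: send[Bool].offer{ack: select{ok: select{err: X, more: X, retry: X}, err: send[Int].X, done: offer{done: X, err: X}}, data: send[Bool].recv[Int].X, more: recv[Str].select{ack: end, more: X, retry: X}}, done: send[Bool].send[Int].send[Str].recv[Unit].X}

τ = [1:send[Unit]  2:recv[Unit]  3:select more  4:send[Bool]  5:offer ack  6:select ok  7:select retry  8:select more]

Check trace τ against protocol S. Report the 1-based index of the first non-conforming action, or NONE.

@1 send[Unit]  ok  now at recv[Unit].μX.…
@2 recv[Unit]  ok  now at μX.…
@3 select more  ok  now at send[Bool].offer{ack: select{ok: select{err: μX.…, more: μX.…, retry: μX.…}, err: send[Int].μX.…, done: offer{done: μX.…, err: μX.…}}, data: send[Bool].recv[Int].μX.…, more: recv[Str].select{ack: end, more: μX.…, retry: μX.…}}
@4 send[Bool]  ok  now at offer{ack: select{ok: select{err: μX.…, more: μX.…, retry: μX.…}, err: send[Int].μX.…, done: offer{done: μX.…, err: μX.…}}, data: send[Bool].recv[Int].μX.…, more: recv[Str].select{ack: end, more: μX.…, retry: μX.…}}
@5 offer ack  ok  now at select{ok: select{err: μX.…, more: μX.…, retry: μX.…}, err: send[Int].μX.…, done: offer{done: μX.…, err: μX.…}}
@6 select ok  ok  now at select{err: μX.…, more: μX.…, retry: μX.…}
@7 select retry  ok  now at μX.…
@8 select more  ok  now at send[Bool].offer{ack: select{ok: select{err: μX.…, more: μX.…, retry: μX.…}, err: send[Int].μX.…, done: offer{done: μX.…, err: μX.…}}, data: send[Bool].recv[Int].μX.…, more: recv[Str].select{ack: end, more: μX.…, retry: μX.…}}
trace exhausted — no violation

NONE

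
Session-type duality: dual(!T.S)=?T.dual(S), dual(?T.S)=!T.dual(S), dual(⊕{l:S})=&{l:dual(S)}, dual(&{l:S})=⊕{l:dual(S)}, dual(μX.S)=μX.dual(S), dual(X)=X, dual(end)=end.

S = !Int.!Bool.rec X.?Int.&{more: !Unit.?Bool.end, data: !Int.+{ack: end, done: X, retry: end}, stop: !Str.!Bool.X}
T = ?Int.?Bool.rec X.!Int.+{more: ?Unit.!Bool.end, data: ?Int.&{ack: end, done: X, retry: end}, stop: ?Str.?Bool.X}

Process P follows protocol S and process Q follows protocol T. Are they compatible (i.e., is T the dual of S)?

!Int vs ?Int  ✓
  !Bool vs ?Bool  ✓
    rec X vs rec X  ✓ (rec unchanged)
      ?Int vs !Int  ✓
        &{more,data,stop} vs +{more,data,stop}  ✓ labels match
          • more:
            !Unit vs ?Unit  ✓
              ?Bool vs !Bool  ✓
                end vs end  ✓
          • data:
            !Int vs ?Int  ✓
              +{ack,done,retry} vs &{ack,done,retry}  ✓ labels match
                • ack:
                  end vs end  ✓
                • done:
                  X vs X  ✓
                • retry:
                  end vs end  ✓
          • stop:
            !Str vs ?Str  ✓
              !Bool vs ?Bool  ✓
                X vs X  ✓

YES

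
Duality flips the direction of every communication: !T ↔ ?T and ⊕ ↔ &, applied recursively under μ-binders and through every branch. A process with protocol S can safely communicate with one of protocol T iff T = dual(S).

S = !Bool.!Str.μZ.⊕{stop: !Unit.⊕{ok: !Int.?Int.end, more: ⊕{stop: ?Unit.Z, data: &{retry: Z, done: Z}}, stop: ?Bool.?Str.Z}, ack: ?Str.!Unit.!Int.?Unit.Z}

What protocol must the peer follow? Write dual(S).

?Bool.?Str.μZ.&{stop: ?Unit.&{ok: ?Int.!Int.end, more: &{stop: !Unit.Z, data: ⊕{retry: Z, done: Z}}, stop: !Bool.!Str.Z}, ack: !Str.?Unit.?Int.!Unit.Z}

!Bool = ?Bool
  !Str = ?Str
    μZ = μZ  (rec unchanged)
      ⊕{stop,ack} = &{stop,ack}  (⊕→&)
        [stop]
          !Unit = ?Unit
            ⊕{ok,more,stop} = &{ok,more,stop}  (⊕→&)
              [ok]
                !Int = ?Int
                  ?Int = !Int
                    dual(end) = end
              [more]
                ⊕{stop,data} = &{stop,data}  (⊕→&)
                  [stop]
                    ?Unit = !Unit
                      dual(Z) = Z
                  [data]
                    &{retry,done} = ⊕{retry,done}  (external→internal)
                      [retry]
                        dual(Z) = Z
                      [done]
                        dual(Z) = Z
              [stop]
                ?Bool = !Bool
                  ?Str = !Str
                    dual(Z) = Z
        [ack]
          ?Str = !Str
            !Unit = ?Unit
              !Int = ?Int
                ?Unit = !Unit
                  dual(Z) = Z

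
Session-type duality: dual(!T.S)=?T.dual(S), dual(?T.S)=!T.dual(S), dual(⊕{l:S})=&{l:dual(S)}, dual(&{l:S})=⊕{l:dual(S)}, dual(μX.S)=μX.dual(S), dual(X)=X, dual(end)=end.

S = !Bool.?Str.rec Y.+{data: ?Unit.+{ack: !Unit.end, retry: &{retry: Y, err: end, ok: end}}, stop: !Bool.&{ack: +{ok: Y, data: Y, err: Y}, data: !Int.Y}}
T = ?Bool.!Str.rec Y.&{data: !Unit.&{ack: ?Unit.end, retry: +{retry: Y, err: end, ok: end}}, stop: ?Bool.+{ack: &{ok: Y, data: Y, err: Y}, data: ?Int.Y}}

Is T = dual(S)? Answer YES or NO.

!Bool vs ?Bool  ok
  ?Str vs !Str  ok
    rec Y vs rec Y  ok (μ self-dual)
      +{data,stop} vs &{data,stop}  ok labels match
        [data]
          ?Unit vs !Unit  ok
            +{ack,retry} vs &{ack,retry}  ok labels match
              [ack]
                !Unit vs ?Unit  ok
                  end vs end  ok
              [retry]
                &{retry,err,ok} vs +{retry,err,ok}  ok labels match
                  [retry]
                    Y vs Y  ok
                  [err]
                    end vs end  ok
                  [ok]
                    end vs end  ok
        [stop]
          !Bool vs ?Bool  ok
            &{ack,data} vs +{ack,data}  ok labels match
              [ack]
                +{ok,data,err} vs &{ok,data,err}  ok labels match
                  [ok]
                    Y vs Y  ok
                  [data]
                    Y vs Y  ok
                  [err]
                    Y vs Y  ok
              [data]
                !Int vs ?Int  ok
                  Y vs Y  ok

YES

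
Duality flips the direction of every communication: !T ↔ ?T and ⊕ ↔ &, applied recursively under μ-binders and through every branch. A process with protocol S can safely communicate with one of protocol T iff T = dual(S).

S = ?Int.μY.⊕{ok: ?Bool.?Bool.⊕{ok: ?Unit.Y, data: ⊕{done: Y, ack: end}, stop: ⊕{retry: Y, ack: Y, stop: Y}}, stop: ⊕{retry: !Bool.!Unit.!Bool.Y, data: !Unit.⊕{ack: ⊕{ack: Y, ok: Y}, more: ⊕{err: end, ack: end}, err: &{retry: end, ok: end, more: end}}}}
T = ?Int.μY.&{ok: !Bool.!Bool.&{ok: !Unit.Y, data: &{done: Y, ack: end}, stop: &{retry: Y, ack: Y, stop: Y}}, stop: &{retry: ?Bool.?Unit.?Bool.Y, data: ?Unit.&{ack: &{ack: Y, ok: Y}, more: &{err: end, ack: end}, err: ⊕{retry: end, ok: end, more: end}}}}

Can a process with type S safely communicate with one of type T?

?Int ‖ ?Int  ✗ same direction on both sides — not dual

NO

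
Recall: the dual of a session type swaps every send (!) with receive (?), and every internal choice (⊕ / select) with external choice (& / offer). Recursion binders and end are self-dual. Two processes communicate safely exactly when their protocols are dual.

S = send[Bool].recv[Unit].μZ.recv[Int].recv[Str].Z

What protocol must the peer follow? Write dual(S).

recv[Bool].send[Unit].μZ.send[Int].send[Str].Z

send[Bool] → recv[Bool]
  recv[Unit] → send[Unit]
    μZ → μZ  (rec unchanged)
      recv[Int] → send[Int]
        recv[Str] → send[Str]
          dual(Z) = Z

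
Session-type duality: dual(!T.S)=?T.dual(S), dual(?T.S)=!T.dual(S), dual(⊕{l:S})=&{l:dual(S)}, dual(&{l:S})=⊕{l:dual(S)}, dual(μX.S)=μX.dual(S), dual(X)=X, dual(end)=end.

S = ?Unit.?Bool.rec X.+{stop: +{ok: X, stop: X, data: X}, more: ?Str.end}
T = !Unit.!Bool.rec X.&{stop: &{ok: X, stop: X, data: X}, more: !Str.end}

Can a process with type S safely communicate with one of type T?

YES

?Unit vs !Unit  ✓
  ?Bool vs !Bool  ✓
    rec X vs rec X  ✓ (rec unchanged)
      +{stop,more} vs &{stop,more}  ✓ same labels
        case stop:
          +{ok,stop,data} vs &{ok,stop,data}  ✓ same labels
            case ok:
              X vs X  ✓
            case stop:
              X vs X  ✓
            case data:
              X vs X  ✓
        case more:
          ?Str vs !Str  ✓
            end vs end  ✓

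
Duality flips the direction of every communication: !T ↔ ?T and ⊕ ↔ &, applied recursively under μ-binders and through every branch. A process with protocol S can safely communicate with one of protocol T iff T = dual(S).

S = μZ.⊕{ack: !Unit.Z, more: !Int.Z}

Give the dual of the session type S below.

μZ.&{ack: ?Unit.Z, more: ?Int.Z}

μZ → μZ  (binder kept)
  ⊕{ack,more} → &{ack,more}  (⊕→&)
    case ack:
      !Unit → ?Unit
        Z self-dual
    case more:
      !Int → ?Int
        Z self-dual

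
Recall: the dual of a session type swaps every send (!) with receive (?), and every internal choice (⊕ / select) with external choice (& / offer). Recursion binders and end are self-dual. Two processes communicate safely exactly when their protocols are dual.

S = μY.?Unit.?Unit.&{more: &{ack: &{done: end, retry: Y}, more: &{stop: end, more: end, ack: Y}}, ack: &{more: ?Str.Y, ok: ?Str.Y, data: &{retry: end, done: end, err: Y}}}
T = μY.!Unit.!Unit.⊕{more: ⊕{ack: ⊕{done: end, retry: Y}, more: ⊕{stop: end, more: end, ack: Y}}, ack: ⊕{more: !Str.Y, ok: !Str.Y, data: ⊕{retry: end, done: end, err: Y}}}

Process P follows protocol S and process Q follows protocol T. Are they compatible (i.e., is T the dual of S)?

YES

μY ‖ μY  ok (μ self-dual)
  ?Unit ‖ !Unit  ok
    ?Unit ‖ !Unit  ok
      &{more,ack} ‖ ⊕{more,ack}  ok same labels
        • more:
          &{ack,more} ‖ ⊕{ack,more}  ok same labels
            • ack:
              &{done,retry} ‖ ⊕{done,retry}  ok same labels
                • done:
                  end ‖ end  ok
                • retry:
                  Y ‖ Y  ok
            • more:
              &{stop,more,ack} ‖ ⊕{stop,more,ack}  ok same labels
                • stop:
                  end ‖ end  ok
                • more:
                  end ‖ end  ok
                • ack:
                  Y ‖ Y  ok
        • ack:
          &{more,ok,data} ‖ ⊕{more,ok,data}  ok same labels
            • more:
              ?Str ‖ !Str  ok
                Y ‖ Y  ok
            • ok:
              ?Str ‖ !Str  ok
                Y ‖ Y  ok
            • data:
              &{retry,done,err} ‖ ⊕{retry,done,err}  ok same labels
                • retry:
                  end ‖ end  ok
                • done:
                  end ‖ end  ok
                • err:
                  Y ‖ Y  ok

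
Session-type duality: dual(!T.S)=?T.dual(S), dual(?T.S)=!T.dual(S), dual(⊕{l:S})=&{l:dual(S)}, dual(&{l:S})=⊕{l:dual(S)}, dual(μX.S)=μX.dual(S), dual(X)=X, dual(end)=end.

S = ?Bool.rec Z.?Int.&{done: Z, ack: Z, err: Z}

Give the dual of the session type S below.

?Bool ↦ !Bool
  rec Z ↦ rec Z  (rec unchanged)
    ?Int ↦ !Int
      &{done,ack,err} ↦ +{done,ack,err}  (external→internal)
        • done:
          dual(Z) = Z
        • ack:
          dual(Z) = Z
        • err:
          dual(Z) = Z

!Bool.rec Z.!Int.+{done: Z, ack: Z, err: Z}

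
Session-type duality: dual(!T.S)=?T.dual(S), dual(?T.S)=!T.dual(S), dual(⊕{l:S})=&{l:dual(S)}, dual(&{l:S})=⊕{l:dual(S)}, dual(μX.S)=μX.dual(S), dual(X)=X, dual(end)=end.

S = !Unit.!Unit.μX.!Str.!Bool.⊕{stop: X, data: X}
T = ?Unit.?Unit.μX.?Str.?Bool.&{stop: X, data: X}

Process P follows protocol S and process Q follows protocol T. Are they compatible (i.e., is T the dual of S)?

YES

!Unit ‖ ?Unit  match
  !Unit ‖ ?Unit  match
    μX ‖ μX  match (rec unchanged)
      !Str ‖ ?Str  match
        !Bool ‖ ?Bool  match
          ⊕{stop,data} ‖ &{stop,data}  match same labels
            case stop:
              X ‖ X  match
            case data:
              X ‖ X  match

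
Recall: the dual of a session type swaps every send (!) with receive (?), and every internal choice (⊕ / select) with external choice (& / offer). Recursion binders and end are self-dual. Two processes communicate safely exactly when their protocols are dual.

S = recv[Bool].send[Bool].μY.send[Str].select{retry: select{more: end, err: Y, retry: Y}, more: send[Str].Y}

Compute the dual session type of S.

recv[Bool] ↦ send[Bool]
  send[Bool] ↦ recv[Bool]
    μY ↦ μY  (rec unchanged)
      send[Str] ↦ recv[Str]
        select{retry,more} ↦ offer{retry,more}  (select→offer)
          case retry:
            select{more,err,retry} ↦ offer{more,err,retry}  (select→offer)
              case more:
                dual(end) = end
              case err:
                dual(Y) = Y
              case retry:
                dual(Y) = Y
          case more:
            send[Str] ↦ recv[Str]
              dual(Y) = Y

send[Bool].recv[Bool].μY.recv[Str].offer{retry: offer{more: end, err: Y, retry: Y}, more: recv[Str].Y}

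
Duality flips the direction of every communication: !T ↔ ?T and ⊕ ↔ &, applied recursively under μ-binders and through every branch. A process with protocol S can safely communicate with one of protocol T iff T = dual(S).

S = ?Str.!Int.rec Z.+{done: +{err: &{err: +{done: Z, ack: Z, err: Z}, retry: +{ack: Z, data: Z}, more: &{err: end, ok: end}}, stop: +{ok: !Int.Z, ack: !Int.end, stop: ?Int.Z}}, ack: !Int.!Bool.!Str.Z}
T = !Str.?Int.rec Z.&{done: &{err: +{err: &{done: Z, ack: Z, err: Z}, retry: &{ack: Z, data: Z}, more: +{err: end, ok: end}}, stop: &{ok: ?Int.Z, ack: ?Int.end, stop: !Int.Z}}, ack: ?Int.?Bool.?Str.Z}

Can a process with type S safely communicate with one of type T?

YES

?Str vs !Str  match
  !Int vs ?Int  match
    rec Z vs rec Z  match (binder kept)
      +{done,ack} vs &{done,ack}  match label sets agree
        [done]
          +{err,stop} vs &{err,stop}  match label sets agree
            [err]
              &{err,retry,more} vs +{err,retry,more}  match label sets agree
                [err]
                  +{done,ack,err} vs &{done,ack,err}  match label sets agree
                    [done]
                      Z vs Z  match
                    [ack]
                      Z vs Z  match
                    [err]
                      Z vs Z  match
                [retry]
                  +{ack,data} vs &{ack,data}  match label sets agree
                    [ack]
                      Z vs Z  match
                    [data]
                      Z vs Z  match
                [more]
                  &{err,ok} vs +{err,ok}  match label sets agree
                    [err]
                      end vs end  match
                    [ok]
                      end vs end  match
            [stop]
              +{ok,ack,stop} vs &{ok,ack,stop}  match label sets agree
                [ok]
                  !Int vs ?Int  match
                    Z vs Z  match
                [ack]
                  !Int vs ?Int  match
                    end vs end  match
                [stop]
                  ?Int vs !Int  match
                    Z vs Z  match
        [ack]
          !Int vs ?Int  match
            !Bool vs ?Bool  match
              !Str vs ?Str  match
                Z vs Z  match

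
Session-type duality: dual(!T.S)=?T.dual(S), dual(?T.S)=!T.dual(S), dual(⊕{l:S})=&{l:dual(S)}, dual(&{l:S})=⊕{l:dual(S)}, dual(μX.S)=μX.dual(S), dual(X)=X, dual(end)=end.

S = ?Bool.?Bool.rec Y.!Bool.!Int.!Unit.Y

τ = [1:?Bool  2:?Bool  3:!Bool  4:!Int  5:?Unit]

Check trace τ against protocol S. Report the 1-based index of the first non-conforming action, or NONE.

5

@1 ?Bool  match  state: ?Bool.rec Y.…
@2 ?Bool  match  state: rec Y.…
@3 !Bool  match  state: !Int.!Unit.rec Y.…
@4 !Int  match  state: !Unit.rec Y.…
@5 got ?Unit, protocol expects !Unit  ✗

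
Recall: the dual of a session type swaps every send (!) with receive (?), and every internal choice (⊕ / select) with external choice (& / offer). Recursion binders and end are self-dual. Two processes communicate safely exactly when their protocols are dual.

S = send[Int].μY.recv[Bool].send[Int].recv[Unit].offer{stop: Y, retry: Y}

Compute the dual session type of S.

recv[Int].μY.send[Bool].recv[Int].send[Unit].select{stop: Y, retry: Y}

send[Int] → recv[Int]
  μY → μY  (rec unchanged)
    recv[Bool] → send[Bool]
      send[Int] → recv[Int]
        recv[Unit] → send[Unit]
          offer{stop,retry} → select{stop,retry}  (&→⊕)
            • stop:
              Y self-dual
            • retry:
              Y self-dual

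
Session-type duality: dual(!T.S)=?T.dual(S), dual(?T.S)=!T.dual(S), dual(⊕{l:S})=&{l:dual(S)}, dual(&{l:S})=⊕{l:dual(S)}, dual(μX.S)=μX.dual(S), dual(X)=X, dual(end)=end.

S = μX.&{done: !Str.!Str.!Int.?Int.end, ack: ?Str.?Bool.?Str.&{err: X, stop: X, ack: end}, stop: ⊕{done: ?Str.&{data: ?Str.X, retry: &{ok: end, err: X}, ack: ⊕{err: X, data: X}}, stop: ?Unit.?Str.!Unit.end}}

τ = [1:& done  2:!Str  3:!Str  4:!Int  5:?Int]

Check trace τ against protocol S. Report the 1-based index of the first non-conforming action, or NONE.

step 1: & done  ✓  cont: !Str.!Str.!Int.?Int.end
step 2: !Str  ✓  cont: !Str.!Int.?Int.end
step 3: !Str  ✓  cont: !Int.?Int.end
step 4: !Int  ✓  cont: ?Int.end
step 5: ?Int  ✓  cont: end
trace exhausted — no violation

NONE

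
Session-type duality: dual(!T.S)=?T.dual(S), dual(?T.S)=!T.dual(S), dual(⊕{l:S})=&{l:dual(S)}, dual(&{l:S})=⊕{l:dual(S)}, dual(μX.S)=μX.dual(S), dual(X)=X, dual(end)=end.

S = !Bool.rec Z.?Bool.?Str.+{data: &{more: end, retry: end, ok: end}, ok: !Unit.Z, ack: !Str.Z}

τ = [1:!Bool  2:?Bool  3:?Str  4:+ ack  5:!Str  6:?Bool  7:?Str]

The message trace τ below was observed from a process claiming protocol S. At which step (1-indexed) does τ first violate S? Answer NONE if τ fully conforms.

@1 !Bool  match  now at rec Z.…
@2 ?Bool  match  now at ?Str.+{data: &{more: end, retry: end, ok: end}, ok: !Unit.rec Z.…, ack: !Str.rec Z.…}
@3 ?Str  match  now at +{data: &{more: end, retry: end, ok: end}, ok: !Unit.rec Z.…, ack: !Str.rec Z.…}
@4 + ack  match  now at !Str.rec Z.…
@5 !Str  match  now at rec Z.…
@6 ?Bool  match  now at ?Str.+{data: &{more: end, retry: end, ok: end}, ok: !Unit.rec Z.…, ack: !Str.rec Z.…}
@7 ?Str  match  now at +{data: &{more: end, retry: end, ok: end}, ok: !Unit.rec Z.…, ack: !Str.rec Z.…}
trace exhausted — no violation

NONE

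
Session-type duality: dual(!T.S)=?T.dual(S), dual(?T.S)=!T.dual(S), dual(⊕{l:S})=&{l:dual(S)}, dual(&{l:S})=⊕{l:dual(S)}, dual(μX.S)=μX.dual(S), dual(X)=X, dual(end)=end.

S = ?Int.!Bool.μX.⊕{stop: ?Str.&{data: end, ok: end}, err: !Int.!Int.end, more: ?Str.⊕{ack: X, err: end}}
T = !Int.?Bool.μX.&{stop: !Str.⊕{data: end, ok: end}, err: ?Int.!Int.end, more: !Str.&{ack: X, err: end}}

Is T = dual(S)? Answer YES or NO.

?Int | !Int  ok
  !Bool | ?Bool  ok
    μX | μX  ok (μ self-dual)
      ⊕{stop,err,more} | &{stop,err,more}  ok same labels
        [stop]
          ?Str | !Str  ok
            &{data,ok} | ⊕{data,ok}  ok same labels
              [data]
                end | end  ok
              [ok]
                end | end  ok
        [err]
          !Int | ?Int  ok
            !Int | !Int  ✗ same direction on both sides — not dual

NO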